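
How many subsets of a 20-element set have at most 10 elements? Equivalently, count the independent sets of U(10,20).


Independent sets of U(10,20) are all subsets of size <= 10.
Count = C(20,0) + C(20,1) + C(20,2) + C(20,3) + C(20,4) + C(20,5) + C(20,6) + C(20,7) + C(20,8) + C(20,9) + C(20,10)
     = 1 + 20 + 190 + 1140 + 4845 + 15504 + 38760 + 77520 + 125970 + 167960 + 184756
     = 616666.

616666


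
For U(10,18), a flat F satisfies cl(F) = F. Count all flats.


Flats of U(10,18): every subset of size < 10 is a flat, plus E itself.
Count = C(18,0) + C(18,1) + C(18,2) + C(18,3) + C(18,4) + C(18,5) + C(18,6) + C(18,7) + C(18,8) + C(18,9) + 1
     = 1 + 18 + 153 + 816 + 3060 + 8568 + 18564 + 31824 + 43758 + 48620 + 1
     = 155383.

155383


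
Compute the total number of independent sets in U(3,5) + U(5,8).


For a direct sum, |I(M1+M2)| = |I(M1)| * |I(M2)|.
|I(U(3,5))| = sum C(5,k) for k=0..3 = 26.
|I(U(5,8))| = sum C(8,k) for k=0..5 = 219.
Total = 26 * 219 = 5694.

5694


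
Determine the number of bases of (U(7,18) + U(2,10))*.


(M1+M2)* = M1* + M2*.
M1* = U(11,18), bases: C(18,11) = 31824.
M2* = U(8,10), bases: C(10,8) = 45.
|B(M*)| = 31824 * 45 = 1432080.

1432080


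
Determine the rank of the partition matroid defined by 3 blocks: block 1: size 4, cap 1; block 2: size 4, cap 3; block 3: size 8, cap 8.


Rank of a partition matroid = sum of min(|Si|, ci) for each block.
= min(4,1) + min(4,3) + min(8,8)
= 1 + 3 + 8
= 12.

12


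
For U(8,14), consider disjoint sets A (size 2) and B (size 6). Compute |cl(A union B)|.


|A union B| = 2 + 6 = 8 (disjoint).
In U(8,14), cl(S) = S if |S| < 8, else cl(S) = E.
Since 8 >= 8, cl(A union B) = E.
|cl(A union B)| = 14.

14


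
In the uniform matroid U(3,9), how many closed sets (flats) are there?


Flats of U(3,9): every subset of size < 3 is a flat, plus E itself.
Count = C(9,0) + C(9,1) + C(9,2) + 1
     = 1 + 9 + 36 + 1
     = 47.

47


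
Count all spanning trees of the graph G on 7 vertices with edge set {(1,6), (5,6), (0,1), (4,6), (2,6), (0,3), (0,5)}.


By Kirchhoff's matrix tree theorem, the number of spanning trees equals
the determinant of any cofactor of the Laplacian matrix L.
G has 7 vertices and 7 edges.
Computing the (6 x 6) cofactor determinant gives 4.

4


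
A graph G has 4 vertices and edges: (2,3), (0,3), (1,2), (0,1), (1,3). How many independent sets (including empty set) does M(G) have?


An independent set in a graphic matroid is an acyclic edge subset.
G has 4 vertices and 5 edges.
Enumerate all 2^5 = 32 subsets, checking for acyclicity.
Total independent sets = 24.

24


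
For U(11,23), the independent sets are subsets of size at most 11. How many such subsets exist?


Independent sets of U(11,23) are all subsets of size <= 11.
Count = (23 choose 0) + (23 choose 1) + (23 choose 2) + (23 choose 3) + (23 choose 4) + (23 choose 5) + (23 choose 6) + (23 choose 7) + (23 choose 8) + (23 choose 9) + (23 choose 10) + (23 choose 11)
     = 1 + 23 + 253 + 1771 + 8855 + 33649 + 100947 + 245157 + 490314 + 817190 + 1144066 + 1352078
     = 4194304.

4194304


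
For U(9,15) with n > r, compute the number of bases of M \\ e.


Deleting e from U(9,15) gives U(9,14) since n > r.
Bases of U(9,14) = (14 choose 9) = 2002.

2002


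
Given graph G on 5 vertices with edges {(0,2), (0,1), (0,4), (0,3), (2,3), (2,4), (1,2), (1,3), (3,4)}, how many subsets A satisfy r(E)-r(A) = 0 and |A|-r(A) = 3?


R(x,y) = sum over A in 2^E of x^(r(E)-r(A)) * y^(|A|-r(A)).
G has 5 vertices, 9 edges. r(E) = 4.
Enumerate all 2^9 = 512 subsets.
Count subsets with r(E)-r(A)=0 and |A|-r(A)=3: 36.

36


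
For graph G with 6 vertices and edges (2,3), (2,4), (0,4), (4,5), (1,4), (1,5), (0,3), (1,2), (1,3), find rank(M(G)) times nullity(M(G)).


r(M) = |V| - c = 6 - 1 = 5.
nullity = |E| - r(M) = 9 - 5 = 4.
Product = 5 * 4 = 20.

20


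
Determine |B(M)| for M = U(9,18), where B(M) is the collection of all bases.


Bases of U(9,18) are all 9-element subsets of the 18-element ground set.
Number of bases = C(18,9).
(18 choose 9) = 48620.

48620


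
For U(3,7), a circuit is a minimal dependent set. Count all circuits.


In U(3,7), circuits are the (4)-element subsets.
Any set of 4 elements is dependent, and removing any one element gives
an independent set of size 3, so it is a minimal dependent set.
Number of circuits = (7 choose 4) = 35.

35


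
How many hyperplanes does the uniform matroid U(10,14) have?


Hyperplanes of U(10,14) are flats of rank 9.
In a uniform matroid, these are exactly the (9)-element subsets.
Count = C(14,9) = 2002.

2002


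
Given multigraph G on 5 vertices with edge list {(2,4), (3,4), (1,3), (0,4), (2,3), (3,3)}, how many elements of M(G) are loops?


In a graphic matroid, a loop is a self-loop edge (u,u) with rank 0.
Examining all 6 edges for self-loops...
Self-loops found: (3,3)
Number of loops = 1.

1


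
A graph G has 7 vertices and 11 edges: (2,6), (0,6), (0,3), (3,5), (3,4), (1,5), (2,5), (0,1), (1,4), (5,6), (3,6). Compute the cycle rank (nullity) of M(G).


Cycle rank (nullity) = |E| - r(M) = |E| - (|V| - c).
|E| = 11, |V| = 7, c = 1.
Nullity = 11 - (7 - 1) = 11 - 6 = 5.

5


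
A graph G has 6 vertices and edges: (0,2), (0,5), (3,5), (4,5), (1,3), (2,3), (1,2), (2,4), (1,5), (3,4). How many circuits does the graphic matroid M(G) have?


A circuit in a graphic matroid = edge set of a simple cycle.
G has 6 vertices and 10 edges.
Enumerating all minimal edge subsets forming cycles...
Total circuits found: 22.

22


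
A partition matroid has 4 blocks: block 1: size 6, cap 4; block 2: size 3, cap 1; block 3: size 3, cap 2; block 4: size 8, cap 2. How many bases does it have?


A basis picks exactly ci elements from block i.
Number of bases = product of C(|Si|, ci).
= C(6,4) * C(3,1) * C(3,2) * C(8,2)
= 15 * 3 * 3 * 28
= 3780.

3780


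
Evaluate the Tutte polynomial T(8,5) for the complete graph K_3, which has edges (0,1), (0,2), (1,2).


T(K_3; x,y) = x^2 + x + y.
T(8,5) = 64 + 8 + 5 = 77.

77


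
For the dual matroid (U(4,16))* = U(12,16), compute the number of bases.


The dual of U(r,n) is U(n-r, n) = U(12,16).
Bases of U(12,16) are all (12)-element subsets.
|B(M*)| = (16 choose 12) = 1820.

1820


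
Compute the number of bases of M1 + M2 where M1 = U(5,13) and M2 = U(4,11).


Bases of a direct sum M1 + M2: |B| = |B(M1)| * |B(M2)|.
|B(U(5,13))| = C(13,5) = 1287.
|B(U(4,11))| = C(11,4) = 330.
Total bases = 1287 * 330 = 424710.

424710


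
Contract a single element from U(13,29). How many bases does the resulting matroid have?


Contracting e from U(13,29) gives U(12,28).
Bases of U(12,28) = C(28,12) = 30421755.

30421755


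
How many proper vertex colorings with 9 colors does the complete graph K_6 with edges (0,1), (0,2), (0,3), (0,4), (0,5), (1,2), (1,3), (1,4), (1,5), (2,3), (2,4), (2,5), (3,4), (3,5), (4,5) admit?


P(K_6, k) = k(k-1)(k-2)...(k-5).
P(9) = (9) * (8) * (7) * (6) * (5) * (4) = 60480.

60480


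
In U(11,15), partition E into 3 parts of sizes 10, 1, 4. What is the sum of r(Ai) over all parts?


r(Ai) = min(|Ai|, 11) for each part.
Sum = min(10,11) + min(1,11) + min(4,11)
    = 10 + 1 + 4
    = 15.

15


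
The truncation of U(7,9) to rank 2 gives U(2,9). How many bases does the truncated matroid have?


Truncating U(7,9) to rank 2 gives U(2,9).
Bases of U(2,9) are all 2-element subsets of 9 elements.
Number of bases = (9 choose 2) = 36.

36


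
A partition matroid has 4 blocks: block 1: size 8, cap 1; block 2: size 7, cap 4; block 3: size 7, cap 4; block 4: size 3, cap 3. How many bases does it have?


A basis picks exactly ci elements from block i.
Number of bases = product of C(|Si|, ci).
= C(8,1) * C(7,4) * C(7,4) * C(3,3)
= 8 * 35 * 35 * 1
= 9800.

9800


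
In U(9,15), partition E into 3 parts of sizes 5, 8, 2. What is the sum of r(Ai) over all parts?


r(Ai) = min(|Ai|, 9) for each part.
Sum = min(5,9) + min(8,9) + min(2,9)
    = 5 + 8 + 2
    = 15.

15


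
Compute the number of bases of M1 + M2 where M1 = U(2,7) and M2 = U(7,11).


Bases of a direct sum M1 + M2: |B| = |B(M1)| * |B(M2)|.
|B(U(2,7))| = C(7,2) = 21.
|B(U(7,11))| = C(11,7) = 330.
Total bases = 21 * 330 = 6930.

6930


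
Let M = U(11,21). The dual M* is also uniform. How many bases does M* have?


The dual of U(r,n) is U(n-r, n) = U(10,21).
Bases of U(10,21) are all (10)-element subsets.
|B(M*)| = C(21,10) = 352716.

352716


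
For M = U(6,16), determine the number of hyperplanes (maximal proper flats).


Hyperplanes of U(6,16) are flats of rank 5.
In a uniform matroid, these are exactly the (5)-element subsets.
Count = (16 choose 5) = 4368.

4368


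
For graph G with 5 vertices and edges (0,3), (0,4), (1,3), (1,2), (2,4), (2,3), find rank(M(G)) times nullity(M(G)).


r(M) = |V| - c = 5 - 1 = 4.
nullity = |E| - r(M) = 6 - 4 = 2.
Product = 4 * 2 = 8.

8


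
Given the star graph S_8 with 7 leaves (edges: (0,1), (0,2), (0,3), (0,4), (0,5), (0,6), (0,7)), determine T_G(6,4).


A star on 8 vertices is a tree with 7 edges.
T(x,y) = x^(7) for any tree.
T(6,4) = 6^7 = 279936.

279936


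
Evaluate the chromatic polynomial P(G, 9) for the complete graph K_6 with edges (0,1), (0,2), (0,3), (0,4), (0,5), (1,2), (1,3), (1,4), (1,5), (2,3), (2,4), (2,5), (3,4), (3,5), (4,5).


P(K_6, k) = k(k-1)(k-2)...(k-5).
P(9) = (9) * (8) * (7) * (6) * (5) * (4) = 60480.

60480


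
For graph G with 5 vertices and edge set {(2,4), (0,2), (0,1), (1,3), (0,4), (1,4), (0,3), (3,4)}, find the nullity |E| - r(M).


Cycle rank (nullity) = |E| - r(M) = |E| - (|V| - c).
|E| = 8, |V| = 5, c = 1.
Nullity = 8 - (5 - 1) = 8 - 4 = 4.

4


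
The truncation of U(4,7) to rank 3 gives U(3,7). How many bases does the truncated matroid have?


Truncating U(4,7) to rank 3 gives U(3,7).
Bases of U(3,7) are all 3-element subsets of 7 elements.
Number of bases = C(7,3) = (7 * 6 * 5) / (1 * 2 * 3) = 35.

35


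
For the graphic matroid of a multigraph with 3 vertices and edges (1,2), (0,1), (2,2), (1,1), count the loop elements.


In a graphic matroid, a loop is a self-loop edge (u,u) with rank 0.
Examining all 4 edges for self-loops...
Self-loops found: (2,2), (1,1)
Number of loops = 2.

2


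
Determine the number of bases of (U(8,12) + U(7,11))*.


(M1+M2)* = M1* + M2*.
M1* = U(4,12), bases: C(12,4) = 495.
M2* = U(4,11), bases: C(11,4) = 330.
|B(M*)| = 495 * 330 = 163350.

163350


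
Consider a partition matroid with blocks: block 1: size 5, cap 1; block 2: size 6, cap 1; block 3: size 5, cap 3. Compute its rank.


Rank of a partition matroid = sum of min(|Si|, ci) for each block.
= min(5,1) + min(6,1) + min(5,3)
= 1 + 1 + 3
= 5.

5


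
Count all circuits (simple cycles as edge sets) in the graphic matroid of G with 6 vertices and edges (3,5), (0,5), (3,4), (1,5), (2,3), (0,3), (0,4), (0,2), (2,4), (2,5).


A circuit in a graphic matroid = edge set of a simple cycle.
G has 6 vertices and 10 edges.
Enumerating all minimal edge subsets forming cycles...
Total circuits found: 22.

22


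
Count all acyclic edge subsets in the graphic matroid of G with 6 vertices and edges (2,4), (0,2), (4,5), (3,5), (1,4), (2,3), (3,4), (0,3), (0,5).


An independent set in a graphic matroid is an acyclic edge subset.
G has 6 vertices and 9 edges.
Enumerate all 2^9 = 512 subsets, checking for acyclicity.
Total independent sets = 268.

268


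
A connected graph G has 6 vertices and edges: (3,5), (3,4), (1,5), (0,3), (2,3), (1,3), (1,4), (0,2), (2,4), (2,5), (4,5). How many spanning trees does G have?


By Kirchhoff's matrix tree theorem, the number of spanning trees equals
the determinant of any cofactor of the Laplacian matrix L.
G has 6 vertices and 11 edges.
Computing the (5 x 5) cofactor determinant gives 185.

185


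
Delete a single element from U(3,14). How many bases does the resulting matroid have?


Deleting e from U(3,14) gives U(3,13) since n > r.
Bases of U(3,13) = C(13,3) = 13! / (3! * 10!) = 286.

286


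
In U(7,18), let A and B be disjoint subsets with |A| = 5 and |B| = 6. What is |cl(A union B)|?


|A union B| = 5 + 6 = 11 (disjoint).
In U(7,18), cl(S) = S if |S| < 7, else cl(S) = E.
Since 11 >= 7, cl(A union B) = E.
|cl(A union B)| = 18.

18


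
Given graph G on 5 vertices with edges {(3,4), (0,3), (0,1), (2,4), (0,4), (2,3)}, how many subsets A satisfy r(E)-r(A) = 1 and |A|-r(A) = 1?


R(x,y) = sum over A in 2^E of x^(r(E)-r(A)) * y^(|A|-r(A)).
G has 5 vertices, 6 edges. r(E) = 4.
Enumerate all 2^6 = 64 subsets.
Count subsets with r(E)-r(A)=1 and |A|-r(A)=1: 7.

7


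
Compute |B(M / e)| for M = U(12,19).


Contracting e from U(12,19) gives U(11,18).
Bases of U(11,18) = C(18,11) = 18! / (11! * 7!) = 31824.

31824


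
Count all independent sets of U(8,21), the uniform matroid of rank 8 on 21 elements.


Independent sets of U(8,21) are all subsets of size <= 8.
Count = (21 choose 0) + (21 choose 1) + (21 choose 2) + (21 choose 3) + (21 choose 4) + (21 choose 5) + (21 choose 6) + (21 choose 7) + (21 choose 8)
     = 1 + 21 + 210 + 1330 + 5985 + 20349 + 54264 + 116280 + 203490
     = 401930.

401930


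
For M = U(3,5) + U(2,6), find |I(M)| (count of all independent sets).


For a direct sum, |I(M1+M2)| = |I(M1)| * |I(M2)|.
|I(U(3,5))| = sum C(5,k) for k=0..3 = 26.
|I(U(2,6))| = sum C(6,k) for k=0..2 = 22.
Total = 26 * 22 = 572.

572


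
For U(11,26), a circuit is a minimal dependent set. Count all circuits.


In U(11,26), circuits are the (12)-element subsets.
Any set of 12 elements is dependent, and removing any one element gives
an independent set of size 11, so it is a minimal dependent set.
Number of circuits = (26 choose 12) = 9657700.

9657700


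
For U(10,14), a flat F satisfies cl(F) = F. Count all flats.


Flats of U(10,14): every subset of size < 10 is a flat, plus E itself.
Count = C(14,0) + C(14,1) + C(14,2) + C(14,3) + C(14,4) + C(14,5) + C(14,6) + C(14,7) + C(14,8) + C(14,9) + 1
     = 1 + 14 + 91 + 364 + 1001 + 2002 + 3003 + 3432 + 3003 + 2002 + 1
     = 14914.

14914


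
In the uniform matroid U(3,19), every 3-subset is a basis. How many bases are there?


Bases of U(3,19) are all 3-element subsets of the 19-element ground set.
Number of bases = C(19,3).
(19 choose 3) = 969.

969


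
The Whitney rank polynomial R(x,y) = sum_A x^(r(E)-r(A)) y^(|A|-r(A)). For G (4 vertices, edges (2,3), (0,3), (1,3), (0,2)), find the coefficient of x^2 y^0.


R(x,y) = sum over A in 2^E of x^(r(E)-r(A)) * y^(|A|-r(A)).
G has 4 vertices, 4 edges. r(E) = 3.
Enumerate all 2^4 = 16 subsets.
Count subsets with r(E)-r(A)=2 and |A|-r(A)=0: 4.

4


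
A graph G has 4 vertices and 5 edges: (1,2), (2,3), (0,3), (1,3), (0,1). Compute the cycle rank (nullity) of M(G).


Cycle rank (nullity) = |E| - r(M) = |E| - (|V| - c).
|E| = 5, |V| = 4, c = 1.
Nullity = 5 - (4 - 1) = 5 - 3 = 2.

2


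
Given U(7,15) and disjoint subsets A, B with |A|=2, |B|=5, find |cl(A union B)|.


|A union B| = 2 + 5 = 7 (disjoint).
In U(7,15), cl(S) = S if |S| < 7, else cl(S) = E.
Since 7 >= 7, cl(A union B) = E.
|cl(A union B)| = 15.

15


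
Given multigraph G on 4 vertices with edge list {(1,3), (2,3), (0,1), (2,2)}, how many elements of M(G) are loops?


In a graphic matroid, a loop is a self-loop edge (u,u) with rank 0.
Examining all 4 edges for self-loops...
Self-loops found: (2,2)
Number of loops = 1.

1


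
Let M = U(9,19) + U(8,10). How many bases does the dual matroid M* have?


(M1+M2)* = M1* + M2*.
M1* = U(10,19), bases: C(19,10) = 92378.
M2* = U(2,10), bases: C(10,2) = 45.
|B(M*)| = 92378 * 45 = 4157010.

4157010


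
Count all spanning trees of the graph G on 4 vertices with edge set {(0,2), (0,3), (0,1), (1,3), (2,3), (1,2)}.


By Kirchhoff's matrix tree theorem, the number of spanning trees equals
the determinant of any cofactor of the Laplacian matrix L.
G has 4 vertices and 6 edges.
Computing the (3 x 3) cofactor determinant gives 16.

16


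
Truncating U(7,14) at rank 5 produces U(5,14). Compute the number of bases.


Truncating U(7,14) to rank 5 gives U(5,14).
Bases of U(5,14) are all 5-element subsets of 14 elements.
Number of bases = (14 choose 5) = 2002.

2002


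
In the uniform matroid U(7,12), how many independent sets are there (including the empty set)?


Independent sets of U(7,12) are all subsets of size <= 7.
Count = (12 choose 0) + (12 choose 1) + (12 choose 2) + (12 choose 3) + (12 choose 4) + (12 choose 5) + (12 choose 6) + (12 choose 7)
     = 1 + 12 + 66 + 220 + 495 + 792 + 924 + 792
     = 3302.

3302


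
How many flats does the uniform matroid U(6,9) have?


Flats of U(6,9): every subset of size < 6 is a flat, plus E itself.
Count = (9 choose 0) + (9 choose 1) + (9 choose 2) + (9 choose 3) + (9 choose 4) + (9 choose 5) + 1
     = 1 + 9 + 36 + 84 + 126 + 126 + 1
     = 383.

383


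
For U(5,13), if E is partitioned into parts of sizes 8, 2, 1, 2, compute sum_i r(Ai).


r(Ai) = min(|Ai|, 5) for each part.
Sum = min(8,5) + min(2,5) + min(1,5) + min(2,5)
    = 5 + 2 + 1 + 2
    = 10.

10


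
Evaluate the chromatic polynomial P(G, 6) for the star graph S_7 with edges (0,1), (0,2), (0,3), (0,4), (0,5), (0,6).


P(tree, k) = k * (k-1)^(6) for any tree on 7 vertices.
P(6) = 6 * 5^6 = 6 * 15625 = 93750.

93750


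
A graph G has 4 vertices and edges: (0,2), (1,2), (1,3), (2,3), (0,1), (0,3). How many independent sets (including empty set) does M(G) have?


An independent set in a graphic matroid is an acyclic edge subset.
G has 4 vertices and 6 edges.
Enumerate all 2^6 = 64 subsets, checking for acyclicity.
Total independent sets = 38.

38


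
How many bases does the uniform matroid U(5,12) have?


Bases of U(5,12) are all 5-element subsets of the 12-element ground set.
Number of bases = C(12,5).
(12 choose 5) = 792.

792


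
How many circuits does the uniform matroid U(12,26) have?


In U(12,26), circuits are the (13)-element subsets.
Any set of 13 elements is dependent, and removing any one element gives
an independent set of size 12, so it is a minimal dependent set.
Number of circuits = (26 choose 13) = 10400600.

10400600


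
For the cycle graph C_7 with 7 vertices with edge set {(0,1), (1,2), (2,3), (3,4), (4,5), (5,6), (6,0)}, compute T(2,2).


T(C_7; x,y) = x + x^2 + ... + x^(6) + y.
T(2,2) = 2^1 + 2^2 + 2^3 + 2^4 + 2^5 + 2^6 + 2
= 2 + 4 + 8 + 16 + 32 + 64 + 2
= 128.

128


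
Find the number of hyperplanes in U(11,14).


Hyperplanes of U(11,14) are flats of rank 10.
In a uniform matroid, these are exactly the (10)-element subsets.
Count = (14 choose 10) = 1001.

1001


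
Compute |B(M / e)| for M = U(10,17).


Contracting e from U(10,17) gives U(9,16).
Bases of U(9,16) = C(16,9) = 11440.

11440


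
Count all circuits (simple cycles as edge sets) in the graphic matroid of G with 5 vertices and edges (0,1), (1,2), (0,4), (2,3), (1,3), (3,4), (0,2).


A circuit in a graphic matroid = edge set of a simple cycle.
G has 5 vertices and 7 edges.
Enumerating all minimal edge subsets forming cycles...
Total circuits found: 7.

7


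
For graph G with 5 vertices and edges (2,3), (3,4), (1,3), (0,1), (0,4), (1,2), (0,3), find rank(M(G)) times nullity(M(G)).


r(M) = |V| - c = 5 - 1 = 4.
nullity = |E| - r(M) = 7 - 4 = 3.
Product = 4 * 3 = 12.

12


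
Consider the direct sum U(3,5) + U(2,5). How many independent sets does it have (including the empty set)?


For a direct sum, |I(M1+M2)| = |I(M1)| * |I(M2)|.
|I(U(3,5))| = sum C(5,k) for k=0..3 = 26.
|I(U(2,5))| = sum C(5,k) for k=0..2 = 16.
Total = 26 * 16 = 416.

416


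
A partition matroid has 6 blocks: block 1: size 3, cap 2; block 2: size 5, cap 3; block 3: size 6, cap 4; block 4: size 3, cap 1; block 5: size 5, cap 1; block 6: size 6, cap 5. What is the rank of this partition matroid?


Rank of a partition matroid = sum of min(|Si|, ci) for each block.
= min(3,2) + min(5,3) + min(6,4) + min(3,1) + min(5,1) + min(6,5)
= 2 + 3 + 4 + 1 + 1 + 5
= 16.

16


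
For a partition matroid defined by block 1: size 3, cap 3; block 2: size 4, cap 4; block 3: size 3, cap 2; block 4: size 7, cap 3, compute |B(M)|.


A basis picks exactly ci elements from block i.
Number of bases = product of C(|Si|, ci).
= C(3,3) * C(4,4) * C(3,2) * C(7,3)
= 1 * 1 * 3 * 35
= 105.

105


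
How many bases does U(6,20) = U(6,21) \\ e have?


Deleting e from U(6,21) gives U(6,20) since n > r.
Bases of U(6,20) = C(20,6) = 38760.

38760


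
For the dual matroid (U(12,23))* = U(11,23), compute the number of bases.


The dual of U(r,n) is U(n-r, n) = U(11,23).
Bases of U(11,23) are all (11)-element subsets.
|B(M*)| = C(23,11) = 23! / (11! * 12!) = 1352078.

1352078


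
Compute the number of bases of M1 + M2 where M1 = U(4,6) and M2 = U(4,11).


Bases of a direct sum M1 + M2: |B| = |B(M1)| * |B(M2)|.
|B(U(4,6))| = C(6,4) = 15.
|B(U(4,11))| = C(11,4) = 330.
Total bases = 15 * 330 = 4950.

4950


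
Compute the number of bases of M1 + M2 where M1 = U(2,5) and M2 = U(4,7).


Bases of a direct sum M1 + M2: |B| = |B(M1)| * |B(M2)|.
|B(U(2,5))| = C(5,2) = 10.
|B(U(4,7))| = C(7,4) = 35.
Total bases = 10 * 35 = 350.

350


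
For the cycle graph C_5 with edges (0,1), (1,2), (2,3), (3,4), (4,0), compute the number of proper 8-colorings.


P(C_5, k) = (k-1)^5 + (-1)^5*(k-1).
P(8) = (7)^5 - 7
= 16807 - 7 = 16800.

16800


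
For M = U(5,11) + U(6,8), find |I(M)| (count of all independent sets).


For a direct sum, |I(M1+M2)| = |I(M1)| * |I(M2)|.
|I(U(5,11))| = sum C(11,k) for k=0..5 = 1024.
|I(U(6,8))| = sum C(8,k) for k=0..6 = 247.
Total = 1024 * 247 = 252928.

252928


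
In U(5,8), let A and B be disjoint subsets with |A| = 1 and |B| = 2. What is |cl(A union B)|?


|A union B| = 1 + 2 = 3 (disjoint).
In U(5,8), cl(S) = S if |S| < 5, else cl(S) = E.
Since 3 < 5, cl(A union B) = A union B.
|cl(A union B)| = 3.

3


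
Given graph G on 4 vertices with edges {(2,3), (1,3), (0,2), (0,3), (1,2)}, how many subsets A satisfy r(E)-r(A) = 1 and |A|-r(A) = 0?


R(x,y) = sum over A in 2^E of x^(r(E)-r(A)) * y^(|A|-r(A)).
G has 4 vertices, 5 edges. r(E) = 3.
Enumerate all 2^5 = 32 subsets.
Count subsets with r(E)-r(A)=1 and |A|-r(A)=0: 10.

10


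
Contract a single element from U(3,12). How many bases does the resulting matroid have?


Contracting e from U(3,12) gives U(2,11).
Bases of U(2,11) = C(11,2) = 11! / (2! * 9!) = 55.

55


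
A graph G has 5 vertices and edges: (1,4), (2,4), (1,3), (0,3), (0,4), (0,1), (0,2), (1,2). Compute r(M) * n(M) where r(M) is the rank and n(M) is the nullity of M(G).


r(M) = |V| - c = 5 - 1 = 4.
nullity = |E| - r(M) = 8 - 4 = 4.
Product = 4 * 4 = 16.

16


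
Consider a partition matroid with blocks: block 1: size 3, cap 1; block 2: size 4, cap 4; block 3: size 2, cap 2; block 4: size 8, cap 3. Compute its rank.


Rank of a partition matroid = sum of min(|Si|, ci) for each block.
= min(3,1) + min(4,4) + min(2,2) + min(8,3)
= 1 + 4 + 2 + 3
= 10.

10


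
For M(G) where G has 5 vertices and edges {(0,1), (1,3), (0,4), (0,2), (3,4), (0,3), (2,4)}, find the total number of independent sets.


An independent set in a graphic matroid is an acyclic edge subset.
G has 5 vertices and 7 edges.
Enumerate all 2^7 = 128 subsets, checking for acyclicity.
Total independent sets = 82.

82


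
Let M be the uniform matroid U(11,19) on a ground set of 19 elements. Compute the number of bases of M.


Bases of U(11,19) are all 11-element subsets of the 19-element ground set.
Number of bases = C(19,11).
C(19,11) = 75582.

75582


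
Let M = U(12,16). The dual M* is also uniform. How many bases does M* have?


The dual of U(r,n) is U(n-r, n) = U(4,16).
Bases of U(4,16) are all (4)-element subsets.
|B(M*)| = C(16,4) = (16 * 15 * 14 * 13) / (1 * 2 * 3 * 4) = 1820.

1820


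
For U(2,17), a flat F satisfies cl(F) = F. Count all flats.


Flats of U(2,17): every subset of size < 2 is a flat, plus E itself.
Count = C(17,0) + C(17,1) + 1
     = 1 + 17 + 1
     = 19.

19


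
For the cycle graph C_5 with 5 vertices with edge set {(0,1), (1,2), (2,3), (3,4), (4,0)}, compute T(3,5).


T(C_5; x,y) = x + x^2 + ... + x^(4) + y.
T(3,5) = 3^1 + 3^2 + 3^3 + 3^4 + 5
= 3 + 9 + 27 + 81 + 5
= 125.

125


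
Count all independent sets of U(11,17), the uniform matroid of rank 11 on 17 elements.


Independent sets of U(11,17) are all subsets of size <= 11.
Count = C(17,0) + C(17,1) + C(17,2) + C(17,3) + C(17,4) + C(17,5) + C(17,6) + C(17,7) + C(17,8) + C(17,9) + C(17,10) + C(17,11)
     = 1 + 17 + 136 + 680 + 2380 + 6188 + 12376 + 19448 + 24310 + 24310 + 19448 + 12376
     = 121670.

121670


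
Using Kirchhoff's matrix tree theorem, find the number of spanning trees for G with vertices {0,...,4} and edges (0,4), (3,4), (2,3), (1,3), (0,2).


By Kirchhoff's matrix tree theorem, the number of spanning trees equals
the determinant of any cofactor of the Laplacian matrix L.
G has 5 vertices and 5 edges.
Computing the (4 x 4) cofactor determinant gives 4.

4


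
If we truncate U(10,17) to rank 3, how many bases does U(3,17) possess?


Truncating U(10,17) to rank 3 gives U(3,17).
Bases of U(3,17) are all 3-element subsets of 17 elements.
Number of bases = (17 choose 3) = 680.

680


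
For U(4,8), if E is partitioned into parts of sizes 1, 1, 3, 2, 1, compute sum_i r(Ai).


r(Ai) = min(|Ai|, 4) for each part.
Sum = min(1,4) + min(1,4) + min(3,4) + min(2,4) + min(1,4)
    = 1 + 1 + 3 + 2 + 1
    = 8.

8


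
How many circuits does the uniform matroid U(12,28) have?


In U(12,28), circuits are the (13)-element subsets.
Any set of 13 elements is dependent, and removing any one element gives
an independent set of size 12, so it is a minimal dependent set.
Number of circuits = C(28,13) = 37442160.

37442160


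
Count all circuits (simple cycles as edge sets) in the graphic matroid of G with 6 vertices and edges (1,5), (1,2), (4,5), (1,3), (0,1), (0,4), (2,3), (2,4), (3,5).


A circuit in a graphic matroid = edge set of a simple cycle.
G has 6 vertices and 9 edges.
Enumerating all minimal edge subsets forming cycles...
Total circuits found: 13.

13


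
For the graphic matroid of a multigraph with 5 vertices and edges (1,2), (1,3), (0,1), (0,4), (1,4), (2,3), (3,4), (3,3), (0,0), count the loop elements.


In a graphic matroid, a loop is a self-loop edge (u,u) with rank 0.
Examining all 9 edges for self-loops...
Self-loops found: (3,3), (0,0)
Number of loops = 2.

2


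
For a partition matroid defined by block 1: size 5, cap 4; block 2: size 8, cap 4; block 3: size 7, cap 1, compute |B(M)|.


A basis picks exactly ci elements from block i.
Number of bases = product of C(|Si|, ci).
= C(5,4) * C(8,4) * C(7,1)
= 5 * 70 * 7
= 2450.

2450


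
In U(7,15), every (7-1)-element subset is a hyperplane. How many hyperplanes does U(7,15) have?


Hyperplanes of U(7,15) are flats of rank 6.
In a uniform matroid, these are exactly the (6)-element subsets.
Count = C(15,6) = 5005.

5005


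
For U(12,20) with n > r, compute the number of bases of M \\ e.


Deleting e from U(12,20) gives U(12,19) since n > r.
Bases of U(12,19) = (19 choose 12) = 50388.

50388


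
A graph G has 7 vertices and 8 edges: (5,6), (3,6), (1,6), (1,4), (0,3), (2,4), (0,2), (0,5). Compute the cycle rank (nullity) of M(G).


Cycle rank (nullity) = |E| - r(M) = |E| - (|V| - c).
|E| = 8, |V| = 7, c = 1.
Nullity = 8 - (7 - 1) = 8 - 6 = 2.

2


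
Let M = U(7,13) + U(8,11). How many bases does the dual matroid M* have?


(M1+M2)* = M1* + M2*.
M1* = U(6,13), bases: C(13,6) = 1716.
M2* = U(3,11), bases: C(11,3) = 165.
|B(M*)| = 1716 * 165 = 283140.

283140


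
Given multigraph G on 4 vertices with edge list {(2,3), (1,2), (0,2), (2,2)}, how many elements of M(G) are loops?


In a graphic matroid, a loop is a self-loop edge (u,u) with rank 0.
Examining all 4 edges for self-loops...
Self-loops found: (2,2)
Number of loops = 1.

1


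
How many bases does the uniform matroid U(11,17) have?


Bases of U(11,17) are all 11-element subsets of the 17-element ground set.
Number of bases = C(17,11).
C(17,11) = 17! / (11! * 6!) = 12376.

12376


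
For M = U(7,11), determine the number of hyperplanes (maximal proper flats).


Hyperplanes of U(7,11) are flats of rank 6.
In a uniform matroid, these are exactly the (6)-element subsets.
Count = (11 choose 6) = 462.

462


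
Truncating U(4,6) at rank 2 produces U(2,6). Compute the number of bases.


Truncating U(4,6) to rank 2 gives U(2,6).
Bases of U(2,6) are all 2-element subsets of 6 elements.
Number of bases = C(6,2) = 6! / (2! * 4!) = 15.

15


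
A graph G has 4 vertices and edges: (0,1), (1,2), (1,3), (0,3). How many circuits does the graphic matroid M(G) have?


A circuit in a graphic matroid = edge set of a simple cycle.
G has 4 vertices and 4 edges.
Enumerating all minimal edge subsets forming cycles...
Total circuits found: 1.

1


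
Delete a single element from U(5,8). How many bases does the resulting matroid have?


Deleting e from U(5,8) gives U(5,7) since n > r.
Bases of U(5,7) = C(7,5) = 7! / (5! * 2!) = 21.

21


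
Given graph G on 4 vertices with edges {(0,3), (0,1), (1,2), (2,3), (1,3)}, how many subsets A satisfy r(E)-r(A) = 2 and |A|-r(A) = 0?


R(x,y) = sum over A in 2^E of x^(r(E)-r(A)) * y^(|A|-r(A)).
G has 4 vertices, 5 edges. r(E) = 3.
Enumerate all 2^5 = 32 subsets.
Count subsets with r(E)-r(A)=2 and |A|-r(A)=0: 5.

5


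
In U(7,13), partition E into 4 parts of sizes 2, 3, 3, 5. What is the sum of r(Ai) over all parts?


r(Ai) = min(|Ai|, 7) for each part.
Sum = min(2,7) + min(3,7) + min(3,7) + min(5,7)
    = 2 + 3 + 3 + 5
    = 13.

13


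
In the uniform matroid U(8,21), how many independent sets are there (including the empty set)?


Independent sets of U(8,21) are all subsets of size <= 8.
Count = C(21,0) + C(21,1) + C(21,2) + C(21,3) + C(21,4) + C(21,5) + C(21,6) + C(21,7) + C(21,8)
     = 1 + 21 + 210 + 1330 + 5985 + 20349 + 54264 + 116280 + 203490
     = 401930.

401930


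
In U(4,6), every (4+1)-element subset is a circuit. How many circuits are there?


In U(4,6), circuits are the (5)-element subsets.
Any set of 5 elements is dependent, and removing any one element gives
an independent set of size 4, so it is a minimal dependent set.
Number of circuits = (6 choose 5) = 6.

6


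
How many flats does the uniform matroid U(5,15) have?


Flats of U(5,15): every subset of size < 5 is a flat, plus E itself.
Count = C(15,0) + C(15,1) + C(15,2) + C(15,3) + C(15,4) + 1
     = 1 + 15 + 105 + 455 + 1365 + 1
     = 1942.

1942


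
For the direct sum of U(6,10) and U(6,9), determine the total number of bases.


Bases of a direct sum M1 + M2: |B| = |B(M1)| * |B(M2)|.
|B(U(6,10))| = C(10,6) = 210.
|B(U(6,9))| = C(9,6) = 84.
Total bases = 210 * 84 = 17640.

17640


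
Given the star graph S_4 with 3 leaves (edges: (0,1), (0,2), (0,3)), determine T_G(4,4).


A star on 4 vertices is a tree with 3 edges.
T(x,y) = x^(3) for any tree.
T(4,4) = 4^3 = 64.

64


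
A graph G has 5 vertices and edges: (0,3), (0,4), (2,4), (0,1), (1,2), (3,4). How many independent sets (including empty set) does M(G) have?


An independent set in a graphic matroid is an acyclic edge subset.
G has 5 vertices and 6 edges.
Enumerate all 2^6 = 64 subsets, checking for acyclicity.
Total independent sets = 52.

52


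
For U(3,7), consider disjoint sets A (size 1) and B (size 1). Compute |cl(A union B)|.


|A union B| = 1 + 1 = 2 (disjoint).
In U(3,7), cl(S) = S if |S| < 3, else cl(S) = E.
Since 2 < 3, cl(A union B) = A union B.
|cl(A union B)| = 2.

2


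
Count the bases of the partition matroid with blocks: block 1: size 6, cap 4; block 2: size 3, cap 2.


A basis picks exactly ci elements from block i.
Number of bases = product of C(|Si|, ci).
= C(6,4) * C(3,2)
= 15 * 3
= 45.

45


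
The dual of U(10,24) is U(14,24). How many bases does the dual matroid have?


The dual of U(r,n) is U(n-r, n) = U(14,24).
Bases of U(14,24) are all (14)-element subsets.
|B(M*)| = C(24,14) = 1961256.

1961256


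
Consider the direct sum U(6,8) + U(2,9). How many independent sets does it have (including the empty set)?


For a direct sum, |I(M1+M2)| = |I(M1)| * |I(M2)|.
|I(U(6,8))| = sum C(8,k) for k=0..6 = 247.
|I(U(2,9))| = sum C(9,k) for k=0..2 = 46.
Total = 247 * 46 = 11362.

11362


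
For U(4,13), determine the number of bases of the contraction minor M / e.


Contracting e from U(4,13) gives U(3,12).
Bases of U(3,12) = (12 choose 3) = 220.

220


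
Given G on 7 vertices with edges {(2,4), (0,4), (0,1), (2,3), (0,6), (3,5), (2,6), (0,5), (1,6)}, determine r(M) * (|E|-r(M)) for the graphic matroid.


r(M) = |V| - c = 7 - 1 = 6.
nullity = |E| - r(M) = 9 - 6 = 3.
Product = 6 * 3 = 18.

18


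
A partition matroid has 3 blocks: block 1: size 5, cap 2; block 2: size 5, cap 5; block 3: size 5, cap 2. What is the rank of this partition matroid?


Rank of a partition matroid = sum of min(|Si|, ci) for each block.
= min(5,2) + min(5,5) + min(5,2)
= 2 + 5 + 2
= 9.

9


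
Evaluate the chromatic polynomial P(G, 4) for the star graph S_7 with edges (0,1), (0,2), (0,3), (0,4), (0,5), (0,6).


P(tree, k) = k * (k-1)^(6) for any tree on 7 vertices.
P(4) = 4 * 3^6 = 4 * 729 = 2916.

2916


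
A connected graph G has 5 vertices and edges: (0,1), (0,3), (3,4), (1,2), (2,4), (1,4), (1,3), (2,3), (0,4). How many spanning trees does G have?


By Kirchhoff's matrix tree theorem, the number of spanning trees equals
the determinant of any cofactor of the Laplacian matrix L.
G has 5 vertices and 9 edges.
Computing the (4 x 4) cofactor determinant gives 75.

75


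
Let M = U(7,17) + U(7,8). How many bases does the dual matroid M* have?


(M1+M2)* = M1* + M2*.
M1* = U(10,17), bases: C(17,10) = 19448.
M2* = U(1,8), bases: C(8,1) = 8.
|B(M*)| = 19448 * 8 = 155584.

155584


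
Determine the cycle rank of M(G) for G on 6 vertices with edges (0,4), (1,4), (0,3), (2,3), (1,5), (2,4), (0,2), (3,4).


Cycle rank (nullity) = |E| - r(M) = |E| - (|V| - c).
|E| = 8, |V| = 6, c = 1.
Nullity = 8 - (6 - 1) = 8 - 5 = 3.

3


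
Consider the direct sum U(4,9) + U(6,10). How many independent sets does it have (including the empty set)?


For a direct sum, |I(M1+M2)| = |I(M1)| * |I(M2)|.
|I(U(4,9))| = sum C(9,k) for k=0..4 = 256.
|I(U(6,10))| = sum C(10,k) for k=0..6 = 848.
Total = 256 * 848 = 217088.

217088


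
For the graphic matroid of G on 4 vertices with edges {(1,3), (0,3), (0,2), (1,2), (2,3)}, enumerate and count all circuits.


A circuit in a graphic matroid = edge set of a simple cycle.
G has 4 vertices and 5 edges.
Enumerating all minimal edge subsets forming cycles...
Total circuits found: 3.

3


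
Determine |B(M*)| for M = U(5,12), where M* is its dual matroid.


The dual of U(r,n) is U(n-r, n) = U(7,12).
Bases of U(7,12) are all (7)-element subsets.
|B(M*)| = C(12,7) = 12! / (7! * 5!) = 792.

792


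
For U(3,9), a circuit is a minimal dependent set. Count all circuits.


In U(3,9), circuits are the (4)-element subsets.
Any set of 4 elements is dependent, and removing any one element gives
an independent set of size 3, so it is a minimal dependent set.
Number of circuits = C(9,4) = (9 * 8 * 7 * 6) / (1 * 2 * 3 * 4) = 126.

126


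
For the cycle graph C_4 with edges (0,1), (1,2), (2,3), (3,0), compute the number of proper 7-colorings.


P(C_4, k) = (k-1)^4 + (-1)^4*(k-1).
P(7) = (6)^4 + 6
= 1296 + 6 = 1302.

1302


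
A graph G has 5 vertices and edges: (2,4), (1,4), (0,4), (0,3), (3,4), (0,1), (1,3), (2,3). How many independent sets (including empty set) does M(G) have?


An independent set in a graphic matroid is an acyclic edge subset.
G has 5 vertices and 8 edges.
Enumerate all 2^8 = 256 subsets, checking for acyclicity.
Total independent sets = 128.

128


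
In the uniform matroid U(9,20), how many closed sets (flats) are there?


Flats of U(9,20): every subset of size < 9 is a flat, plus E itself.
Count = (20 choose 0) + (20 choose 1) + (20 choose 2) + (20 choose 3) + (20 choose 4) + (20 choose 5) + (20 choose 6) + (20 choose 7) + (20 choose 8) + 1
     = 1 + 20 + 190 + 1140 + 4845 + 15504 + 38760 + 77520 + 125970 + 1
     = 263951.

263951


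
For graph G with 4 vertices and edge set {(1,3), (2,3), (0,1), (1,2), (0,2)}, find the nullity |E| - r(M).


Cycle rank (nullity) = |E| - r(M) = |E| - (|V| - c).
|E| = 5, |V| = 4, c = 1.
Nullity = 5 - (4 - 1) = 5 - 3 = 2.

2


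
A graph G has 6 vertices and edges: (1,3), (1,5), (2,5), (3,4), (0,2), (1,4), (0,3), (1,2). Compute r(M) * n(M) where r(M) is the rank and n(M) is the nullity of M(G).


r(M) = |V| - c = 6 - 1 = 5.
nullity = |E| - r(M) = 8 - 5 = 3.
Product = 5 * 3 = 15.

15


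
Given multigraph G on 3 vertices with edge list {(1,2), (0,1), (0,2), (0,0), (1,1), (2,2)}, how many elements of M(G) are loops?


In a graphic matroid, a loop is a self-loop edge (u,u) with rank 0.
Examining all 6 edges for self-loops...
Self-loops found: (0,0), (1,1), (2,2)
Number of loops = 3.

3


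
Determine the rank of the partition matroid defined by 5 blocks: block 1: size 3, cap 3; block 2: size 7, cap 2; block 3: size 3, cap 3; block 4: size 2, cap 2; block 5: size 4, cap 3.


Rank of a partition matroid = sum of min(|Si|, ci) for each block.
= min(3,3) + min(7,2) + min(3,3) + min(2,2) + min(4,3)
= 3 + 2 + 3 + 2 + 3
= 13.

13


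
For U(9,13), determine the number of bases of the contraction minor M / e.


Contracting e from U(9,13) gives U(8,12).
Bases of U(8,12) = C(12,8) = 12! / (8! * 4!) = 495.

495


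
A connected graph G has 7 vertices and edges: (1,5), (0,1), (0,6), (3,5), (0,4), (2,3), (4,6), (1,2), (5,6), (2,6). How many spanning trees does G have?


By Kirchhoff's matrix tree theorem, the number of spanning trees equals
the determinant of any cofactor of the Laplacian matrix L.
G has 7 vertices and 10 edges.
Computing the (6 x 6) cofactor determinant gives 96.

96


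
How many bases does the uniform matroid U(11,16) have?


Bases of U(11,16) are all 11-element subsets of the 16-element ground set.
Number of bases = C(16,11).
C(16,11) = 16! / (11! * 5!) = 4368.

4368


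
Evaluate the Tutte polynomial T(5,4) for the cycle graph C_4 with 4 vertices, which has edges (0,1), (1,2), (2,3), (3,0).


T(C_4; x,y) = x + x^2 + ... + x^(3) + y.
T(5,4) = 5^1 + 5^2 + 5^3 + 4
= 5 + 25 + 125 + 4
= 159.

159


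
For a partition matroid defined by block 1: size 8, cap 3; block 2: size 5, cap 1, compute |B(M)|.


A basis picks exactly ci elements from block i.
Number of bases = product of C(|Si|, ci).
= C(8,3) * C(5,1)
= 56 * 5
= 280.

280


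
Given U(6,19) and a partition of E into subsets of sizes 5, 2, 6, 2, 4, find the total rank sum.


r(Ai) = min(|Ai|, 6) for each part.
Sum = min(5,6) + min(2,6) + min(6,6) + min(2,6) + min(4,6)
    = 5 + 2 + 6 + 2 + 4
    = 19.

19


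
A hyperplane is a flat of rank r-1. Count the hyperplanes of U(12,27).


Hyperplanes of U(12,27) are flats of rank 11.
In a uniform matroid, these are exactly the (11)-element subsets.
Count = (27 choose 11) = 13037895.

13037895


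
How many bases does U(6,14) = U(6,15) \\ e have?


Deleting e from U(6,15) gives U(6,14) since n > r.
Bases of U(6,14) = C(14,6) = 3003.

3003


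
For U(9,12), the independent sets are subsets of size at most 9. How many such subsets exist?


Independent sets of U(9,12) are all subsets of size <= 9.
Count = (12 choose 0) + (12 choose 1) + (12 choose 2) + (12 choose 3) + (12 choose 4) + (12 choose 5) + (12 choose 6) + (12 choose 7) + (12 choose 8) + (12 choose 9)
     = 1 + 12 + 66 + 220 + 495 + 792 + 924 + 792 + 495 + 220
     = 4017.

4017
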